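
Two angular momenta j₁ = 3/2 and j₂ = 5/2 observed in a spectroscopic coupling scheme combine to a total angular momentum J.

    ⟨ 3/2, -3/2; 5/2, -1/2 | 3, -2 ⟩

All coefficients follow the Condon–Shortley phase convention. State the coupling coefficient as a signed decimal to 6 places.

triangle: 1!*2!*4!/8! = 48/40320
(j±m)!: 0!*3!*2!*3!*1!*5! = 8640
prefactor² = (2J+1)*Δ*N² = 72
  k=1: −1/(1!*0!*2!*1!*0!*3!) = -1/12
Σ = -1/12  ⇒  CG² = 72*(-1/12)² = 1/2
CG = −√(1/2) = -0.707107

-0.707107  (= −√(1/2))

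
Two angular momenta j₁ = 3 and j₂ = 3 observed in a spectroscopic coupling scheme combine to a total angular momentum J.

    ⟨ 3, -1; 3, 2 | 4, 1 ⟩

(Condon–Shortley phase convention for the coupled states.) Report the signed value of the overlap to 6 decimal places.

√[9·2!4!4!/11! · 2!4!5!1!5!3!] = √(82944/77)
  +(−1)^1/∏(1,1,3,4,1,0)! = -1/144  (running -1/144)
  +(−1)^2/∏(2,0,2,3,2,1)! = 1/48  (running 1/72)
⟨..|..⟩ = √(82944/77)·(1/72) = +0.455842

+√(16/77) ≈ +0.455842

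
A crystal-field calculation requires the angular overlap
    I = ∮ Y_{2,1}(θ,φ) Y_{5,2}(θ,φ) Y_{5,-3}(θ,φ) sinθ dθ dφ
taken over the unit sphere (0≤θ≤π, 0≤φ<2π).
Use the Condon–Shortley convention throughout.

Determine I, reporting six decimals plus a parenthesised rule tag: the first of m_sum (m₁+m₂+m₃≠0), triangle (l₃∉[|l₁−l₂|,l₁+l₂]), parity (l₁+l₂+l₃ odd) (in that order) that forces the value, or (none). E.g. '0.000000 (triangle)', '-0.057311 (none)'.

Rules hold: Σm=0, L=12 even, 3≤5≤7.
N = 5·11·11 = 605
Δ = 2!·2!·8!/13! = 1/38610
Racah Σ t=0..2: t=0:+1/2880 t=1:−1/576 t=2:+1/2880 = -1/960
⇒ 3j(2 5 5; 0 0 0)² = 10/429, sgn +1
Racah Σ t=0..1: t=0:+1/10080 t=1:−1/2880 = -1/4032
⇒ 3j(2 5 5; 1 2 -3)² = 10/429, sgn -1
4πI² = N·(3j₀)²·(3jₘ)² = 500/1521
I = -1·√(0.328731/4π) = -0.16173926
No selection rule forces the value: the integral is nonzero (none).

-0.161739 (none)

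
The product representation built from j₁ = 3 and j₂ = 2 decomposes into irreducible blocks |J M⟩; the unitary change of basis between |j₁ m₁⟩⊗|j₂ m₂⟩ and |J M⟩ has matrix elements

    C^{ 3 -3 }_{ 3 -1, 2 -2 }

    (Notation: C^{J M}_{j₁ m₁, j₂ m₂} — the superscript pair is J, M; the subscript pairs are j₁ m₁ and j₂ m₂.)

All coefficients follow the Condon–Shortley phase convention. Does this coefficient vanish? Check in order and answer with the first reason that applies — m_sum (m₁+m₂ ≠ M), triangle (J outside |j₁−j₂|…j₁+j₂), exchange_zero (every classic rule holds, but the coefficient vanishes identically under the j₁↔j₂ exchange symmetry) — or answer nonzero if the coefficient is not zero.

m-sum: m₁+m₂ = -1+(-2) = -3, M = -3  ✓
triangle: |j₁−j₂| = 1 ≤ J = 3 ≤ j₁+j₂ = 5  ✓
exchange: j₁≠j₂ or m₁≠m₂ — the exchange symmetry imposes no constraint here
value check: CG = +√(1/6) = +0.408248 ≠ 0

nonzero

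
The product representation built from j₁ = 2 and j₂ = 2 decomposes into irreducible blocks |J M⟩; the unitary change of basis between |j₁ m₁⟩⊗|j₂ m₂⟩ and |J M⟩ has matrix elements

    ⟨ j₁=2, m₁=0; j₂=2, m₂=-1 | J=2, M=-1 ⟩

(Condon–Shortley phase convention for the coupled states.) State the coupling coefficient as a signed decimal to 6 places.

j₁+j₂−J=2  J+j₁−j₂=2  J−j₁+j₂=2  j₁+j₂+J+1=7
(j₁±m₁, j₂±m₂, J±M) = (2,2,1,3,1,3)
P² = 8/7
sum k=0..1:
  [0] +1/4 = 1/4
  [1] −1/2 = -1/2
S = -1/4
C² = P²·S² = 1/14 ; C = -0.267261

−√(1/14) = -0.267261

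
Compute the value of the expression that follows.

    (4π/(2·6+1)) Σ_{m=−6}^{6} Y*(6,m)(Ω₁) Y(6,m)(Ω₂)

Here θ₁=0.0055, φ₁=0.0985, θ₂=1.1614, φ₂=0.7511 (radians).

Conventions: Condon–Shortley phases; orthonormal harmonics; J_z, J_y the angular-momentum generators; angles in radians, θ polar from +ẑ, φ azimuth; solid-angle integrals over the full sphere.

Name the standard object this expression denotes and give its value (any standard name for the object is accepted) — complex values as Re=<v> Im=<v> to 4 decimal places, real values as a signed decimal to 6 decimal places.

Legendre polynomial (addition theorem), +0.294865

This sum is the spherical-harmonic addition theorem: it equals the Legendre polynomial P_l(cos γ) of the angle γ between the two directions.
Expand P_6 via completeness: Σ_{m} conj(Y_{6,m}) at Ω₁ times Y_{6,m} at Ω₂ —
  term(m=-6) = (-0.000000, 0.000000)   from Y*(Ω₁)=(0.000000, 0.000000), Y(Ω₂)=(-0.058833, 0.281841)
  term(m=-5) = (-0.000000, 0.000000)   from Y*(Ω₁)=(0.000000, 0.000000), Y(Ω₂)=(-0.353749, 0.249305)
  term(m=-4) = (-0.000000, -0.000000)   from Y*(Ω₁)=(0.000000, 0.000000), Y(Ω₂)=(-0.185957, -0.025673)
  term(m=-3) = (0.000000, 0.000000)   from Y*(Ω₁)=(0.000001, 0.000000), Y(Ω₂)=(0.158714, 0.195265)
  term(m=-2) = (-0.000012, 0.000043)   from Y*(Ω₁)=(0.000155, 0.000031), Y(Ω₂)=(-0.019230, 0.279891)
  term(m=-1) = (0.002329, -0.001780)   from Y*(Ω₁)=(0.018036, 0.001782), Y(Ω₂)=(0.118212, -0.110369)
  term(m=+0) = (0.300405, 0.000000)   from Y*(Ω₁)=(1.016784, -0.000000), Y(Ω₂)=(0.295447, 0.000000)
  term(m=+1) = (0.002329, 0.001780)   from Y*(Ω₁)=(-0.018036, 0.001782), Y(Ω₂)=(-0.118212, -0.110369)
  term(m=+2) = (-0.000012, -0.000043)   from Y*(Ω₁)=(0.000155, -0.000031), Y(Ω₂)=(-0.019230, -0.279891)
  term(m=+3) = (0.000000, -0.000000)   from Y*(Ω₁)=(-0.000001, 0.000000), Y(Ω₂)=(-0.158714, 0.195265)
  term(m=+4) = (-0.000000, 0.000000)   from Y*(Ω₁)=(0.000000, -0.000000), Y(Ω₂)=(-0.185957, 0.025673)
  term(m=+5) = (-0.000000, -0.000000)   from Y*(Ω₁)=(-0.000000, 0.000000), Y(Ω₂)=(0.353749, 0.249305)
  term(m=+6) = (-0.000000, -0.000000)   from Y*(Ω₁)=(0.000000, -0.000000), Y(Ω₂)=(-0.058833, -0.281841)
Σ over m = (0.305040, -0.000000); ×(4π/13) → (0.294865, -0.000000). Real part: 0.294865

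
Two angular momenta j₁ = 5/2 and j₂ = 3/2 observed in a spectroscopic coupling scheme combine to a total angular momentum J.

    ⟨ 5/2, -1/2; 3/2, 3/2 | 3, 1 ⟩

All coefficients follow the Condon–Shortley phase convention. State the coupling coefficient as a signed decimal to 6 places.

−√(9/20) ≈ -0.670820

j₁+j₂−J=1  J+j₁−j₂=4  J−j₁+j₂=2  j₁+j₂+J+1=8
(j₁±m₁, j₂±m₂, J±M) = (2,3,3,0,4,2)
P² = 144/5
sum k=1..1:
  [1] −1/8 = -1/8
S = -1/8
C² = P²·S² = 9/20 ; C = -0.670820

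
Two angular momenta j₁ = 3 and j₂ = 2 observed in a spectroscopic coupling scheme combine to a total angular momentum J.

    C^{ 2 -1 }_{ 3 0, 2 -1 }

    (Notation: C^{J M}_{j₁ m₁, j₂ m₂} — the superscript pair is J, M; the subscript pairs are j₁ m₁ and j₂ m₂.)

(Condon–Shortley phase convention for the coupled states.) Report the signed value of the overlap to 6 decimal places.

√[5·3!3!1!/8! · 3!3!1!3!1!3!] = √(81/14)
  +(−1)^0/∏(0,3,3,1,0,0)! = 1/36  (running 1/36)
  +(−1)^1/∏(1,2,2,0,1,1)! = -1/4  (running -2/9)
⟨..|..⟩ = √(81/14)·(-2/9) = -0.534522

-0.534522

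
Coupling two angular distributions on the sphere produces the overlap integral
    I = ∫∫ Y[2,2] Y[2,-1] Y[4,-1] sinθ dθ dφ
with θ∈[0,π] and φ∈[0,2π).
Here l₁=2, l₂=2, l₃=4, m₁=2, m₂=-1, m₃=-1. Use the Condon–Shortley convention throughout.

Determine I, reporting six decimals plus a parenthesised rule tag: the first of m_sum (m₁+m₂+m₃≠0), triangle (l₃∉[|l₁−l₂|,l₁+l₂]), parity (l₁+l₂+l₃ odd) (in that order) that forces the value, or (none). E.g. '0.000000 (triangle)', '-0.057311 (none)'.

Checks pass: Σm=0; 8 even; l₃=4∈[0,4].
(2·2+1)(2·2+1)(2·4+1) = 225
Δ: 0! 4! 4! / 9! → 1/630
sum: t=0:+1/16 = 1/16
3j²(2 2 4; 0 0 0) = Δ·Π!·Σ² = 2/35  (sign +1)
sum: t=0:+1/144 = 1/144
3j²(2 2 4; 2 -1 -1) = Δ·Π!·Σ² = 1/126  (sign -1)
combine: 4πI² = 225·2/35·1/126 = 5/49
take √, sign -1: I = -0.09011188
No selection rule forces the value: the integral is nonzero (none).

-0.090112 (none)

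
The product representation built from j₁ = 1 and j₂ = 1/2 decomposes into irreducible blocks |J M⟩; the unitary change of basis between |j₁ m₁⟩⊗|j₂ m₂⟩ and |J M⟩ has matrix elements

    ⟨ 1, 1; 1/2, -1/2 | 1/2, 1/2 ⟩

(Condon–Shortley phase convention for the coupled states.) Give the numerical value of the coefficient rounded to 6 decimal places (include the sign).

√[2·1!1!0!/3! · 2!0!0!1!1!0!] = √(2/3)
  +(−1)^0/∏(0,1,0,0,1,0)! = 1  (running 1)
⟨..|..⟩ = √(2/3)·(1) = +0.816497

+√(2/3) = +0.816497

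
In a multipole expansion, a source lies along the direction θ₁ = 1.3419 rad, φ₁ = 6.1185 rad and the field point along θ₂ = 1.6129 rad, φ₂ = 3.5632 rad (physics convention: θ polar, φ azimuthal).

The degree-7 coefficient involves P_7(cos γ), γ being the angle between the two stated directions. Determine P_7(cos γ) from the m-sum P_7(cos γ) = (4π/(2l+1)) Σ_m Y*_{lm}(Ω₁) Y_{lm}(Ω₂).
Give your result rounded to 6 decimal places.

0.312736

Expand P_7 via completeness: Σ_{m} conj(Y_{7,m}) at Ω₁ times Y_{7,m} at Ω₂ —
  m=-7: (+0.168699-0.379804i) × (+0.487971+0.094019i) = +0.118029-0.169472i  (running Σ = +0.118029-0.169472i)
  m=-6: (+0.199349-0.302497i) × (+0.064119+0.045000i) = +0.026394-0.010425i  (running Σ = +0.144424-0.179897i)
  m=-5: (-0.072268+0.077985i) × (-0.182646-0.306615i) = +0.037111+0.007915i  (running Σ = +0.181534-0.171982i)
  m=-4: (-0.276104+0.213729i) × (-0.010572-0.091018i) = +0.022372+0.022871i  (running Σ = +0.203906-0.149111i)
  m=-3: (-0.001705+0.000919i) × (-0.095839+0.303388i) = -0.000115-0.000605i  (running Σ = +0.203791-0.149717i)
  m=-2: (+0.309573-0.105819i) × (-0.064731+0.072685i) = -0.012348+0.029351i  (running Σ = +0.191444-0.120366i)
  m=-1: (+0.042767-0.007107i) × (+0.277309-0.124374i) = +0.010976-0.007290i  (running Σ = +0.202419-0.127656i)
  m=0: (-0.318564-0.000000i) × (+0.098998+0.000000i) = -0.031537-0.000000i  (running Σ = +0.170882-0.127656i)
  m=1: (-0.042767-0.007107i) × (-0.277309-0.124374i) = +0.010976+0.007290i  (running Σ = +0.181858-0.120366i)
  m=2: (+0.309573+0.105819i) × (-0.064731-0.072685i) = -0.012348-0.029351i  (running Σ = +0.169510-0.149717i)
  m=3: (+0.001705+0.000919i) × (+0.095839+0.303388i) = -0.000115+0.000605i  (running Σ = +0.169395-0.149111i)
  m=4: (-0.276104-0.213729i) × (-0.010572+0.091018i) = +0.022372-0.022871i  (running Σ = +0.191767-0.171982i)
  m=5: (+0.072268+0.077985i) × (+0.182646-0.306615i) = +0.037111-0.007915i  (running Σ = +0.228878-0.179897i)
  m=6: (+0.199349+0.302497i) × (+0.064119-0.045000i) = +0.026394+0.010425i  (running Σ = +0.255272-0.169472i)
  m=7: (-0.168699-0.379804i) × (-0.487971+0.094019i) = +0.118029+0.169472i  (running Σ = +0.373301+0.000000i)
Total Σ_m = +0.373301+0.000000i. Multiply by 0.837758: +0.312736+0.000000i. P_7(cos γ) = 0.312736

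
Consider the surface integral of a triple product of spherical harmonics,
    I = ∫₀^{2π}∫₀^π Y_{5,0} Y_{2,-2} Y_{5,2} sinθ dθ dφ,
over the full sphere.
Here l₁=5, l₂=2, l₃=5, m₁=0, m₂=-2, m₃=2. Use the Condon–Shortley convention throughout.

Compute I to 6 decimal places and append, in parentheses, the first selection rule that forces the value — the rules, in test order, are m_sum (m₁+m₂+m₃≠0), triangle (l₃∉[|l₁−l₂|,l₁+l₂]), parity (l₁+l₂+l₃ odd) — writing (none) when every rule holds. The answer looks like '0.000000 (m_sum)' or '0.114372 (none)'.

-0.191372 (none)

Rules hold: Σm=0, L=12 even, 3≤5≤7.
N = 11·5·11 = 605
Δ = 2!·8!·2!/13! = 1/38610
Racah Σ t=0..2: t=0:+1/2880 t=1:−1/576 t=2:+1/2880 = -1/960
⇒ 3j(5 2 5; 0 0 0)² = 10/429, sgn +1
Racah Σ t=0..0: t=0:+1/2880 = 1/2880
⇒ 3j(5 2 5; 0 -2 2)² = 14/429, sgn -1
4πI² = N·(3j₀)²·(3jₘ)² = 700/1521
I = -1·√(0.460224/4π) = -0.19137248
No selection rule forces the value: the integral is nonzero (none).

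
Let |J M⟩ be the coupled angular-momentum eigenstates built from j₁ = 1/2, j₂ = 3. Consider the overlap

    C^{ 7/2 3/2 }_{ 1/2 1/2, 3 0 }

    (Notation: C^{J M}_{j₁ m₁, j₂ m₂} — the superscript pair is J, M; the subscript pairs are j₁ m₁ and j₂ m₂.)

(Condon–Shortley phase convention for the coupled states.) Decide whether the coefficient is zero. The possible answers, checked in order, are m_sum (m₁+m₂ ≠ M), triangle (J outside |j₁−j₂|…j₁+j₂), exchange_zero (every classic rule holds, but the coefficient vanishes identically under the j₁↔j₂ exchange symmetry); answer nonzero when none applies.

m_sum

m-sum: m₁+m₂ = 1/2+0 = 1/2, M = 3/2  ✗ ⇒ coefficient is 0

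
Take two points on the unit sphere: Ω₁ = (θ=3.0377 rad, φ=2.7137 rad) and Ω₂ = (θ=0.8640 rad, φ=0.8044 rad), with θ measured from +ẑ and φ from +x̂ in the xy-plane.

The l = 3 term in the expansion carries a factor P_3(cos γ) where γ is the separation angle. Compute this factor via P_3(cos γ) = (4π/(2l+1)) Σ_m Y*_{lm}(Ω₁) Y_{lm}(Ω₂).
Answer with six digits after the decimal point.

0.249173

Term-by-term m-sum for l=3 (normalisation 4π/7 = 1.795196):
  m=-3: (-0.000132+0.000446i) × (-0.136917-0.122133i) = +0.000073-0.000045i  (running Σ = +0.000073-0.000045i)
  m=-2: (-0.007167+0.008255i) × (-0.014582-0.383514i) = +0.003270+0.002628i  (running Σ = +0.003343+0.002583i)
  m=-1: (-0.120336+0.054882i) × (+0.188958-0.196279i) = -0.011966+0.033990i  (running Σ = -0.008623+0.036573i)
  m=0: (-0.722369-0.000000i) × (-0.216021+0.000000i) = +0.156047+0.000000i  (running Σ = +0.147423+0.036573i)
  m=1: (+0.120336+0.054882i) × (-0.188958-0.196279i) = -0.011966-0.033990i  (running Σ = +0.135457+0.002583i)
  m=2: (-0.007167-0.008255i) × (-0.014582+0.383514i) = +0.003270-0.002628i  (running Σ = +0.138728-0.000045i)
  m=3: (+0.000132+0.000446i) × (+0.136917-0.122133i) = +0.000073+0.000045i  (running Σ = +0.138800-0.000000i)
Total Σ_m = +0.138800-0.000000i. Multiply by 1.795196: +0.249173-0.000000i. P_3(cos γ) = 0.249173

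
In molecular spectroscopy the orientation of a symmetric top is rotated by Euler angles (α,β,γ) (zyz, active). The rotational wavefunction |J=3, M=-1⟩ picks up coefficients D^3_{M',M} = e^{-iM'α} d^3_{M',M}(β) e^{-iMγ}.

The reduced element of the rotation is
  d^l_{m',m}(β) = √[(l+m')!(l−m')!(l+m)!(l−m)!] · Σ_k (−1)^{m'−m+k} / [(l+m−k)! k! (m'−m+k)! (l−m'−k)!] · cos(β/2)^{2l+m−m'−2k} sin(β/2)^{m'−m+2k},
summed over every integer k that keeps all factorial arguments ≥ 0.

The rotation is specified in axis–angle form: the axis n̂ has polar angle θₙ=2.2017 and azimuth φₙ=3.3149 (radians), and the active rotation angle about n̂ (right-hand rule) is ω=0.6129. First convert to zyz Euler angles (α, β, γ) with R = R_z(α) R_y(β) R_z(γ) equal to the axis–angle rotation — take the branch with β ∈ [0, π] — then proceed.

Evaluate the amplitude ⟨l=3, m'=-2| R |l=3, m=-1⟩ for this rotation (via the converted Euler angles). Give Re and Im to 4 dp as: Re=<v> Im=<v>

Axis–angle → zyz. n̂ = (sinθₙcosφₙ, sinθₙsinφₙ, cosθₙ) = (-0.795398, -0.139245, -0.589875), ω = 0.6129.
R = I cosω + sinω [n̂]ₓ + (1−cosω) n̂n̂ᵀ gives
  R = [+0.933138, +0.359480, +0.005300; -0.319161, +0.821512, +0.472497; +0.165499, -0.442596, +0.881316]
β = atan2(√(R₁₃²+R₂₃²), R₃₃) = 0.492155; α = atan2(R₂₃, R₁₃) mod 2π = 1.559580; γ = atan2(R₃₂, −R₃₁) mod 2π = 4.354558
Split into d^3_{-2,-1}(β=0.4922) × two z-phases.
With c≡cos(β/2)=0.969875 and s≡sin(β/2)=0.243602, N=[1·120·2·24]^{1/2}=75.894664
k: max(0,(-1)−(-2))=1 … min(3+(-1),3−(-2))=2
  k=1: (−1)^0·75.8947/(24)·0.9699^5·0.2436^1 = +0.661089
  k=2: (−1)^1·75.8947/(12)·0.9699^3·0.2436^3 = -0.083410
d^3_{-2,-1}(0.4922) = +0.661089 -0.083410 = +0.577679
Attach z-rotation phases: D = e^{-i(-2)(1.5596)}·(+0.577679)·e^{-i(-1)(4.3546)} = +0.214414+0.536414i

Re=0.2144 Im=0.5364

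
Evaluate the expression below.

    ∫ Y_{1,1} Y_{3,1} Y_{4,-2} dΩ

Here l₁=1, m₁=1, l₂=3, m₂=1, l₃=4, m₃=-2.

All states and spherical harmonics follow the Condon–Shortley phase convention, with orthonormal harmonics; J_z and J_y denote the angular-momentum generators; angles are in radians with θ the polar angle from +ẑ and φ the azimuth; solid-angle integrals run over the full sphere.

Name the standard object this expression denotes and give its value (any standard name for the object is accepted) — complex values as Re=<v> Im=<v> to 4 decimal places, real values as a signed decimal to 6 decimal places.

Gaunt coefficient, +0.238414

This is a Gaunt coefficient — the integral of a triple product of spherical harmonics over the sphere.
Checks pass: Σm=0; 8 even; l₃=4∈[2,4].
(2·1+1)(2·3+1)(2·4+1) = 189
Δ: 0! 2! 6! / 9! → 1/252
sum: t=0:+1/36 = 1/36
3j²(1 3 4; 0 0 0) = Δ·Π!·Σ² = 4/63  (sign +1)
sum: t=0:+1/96 = 1/96
3j²(1 3 4; 1 1 -2) = Δ·Π!·Σ² = 5/84  (sign +1)
combine: 4πI² = 189·4/63·5/84 = 5/7
take √, sign +1: I = 0.23841361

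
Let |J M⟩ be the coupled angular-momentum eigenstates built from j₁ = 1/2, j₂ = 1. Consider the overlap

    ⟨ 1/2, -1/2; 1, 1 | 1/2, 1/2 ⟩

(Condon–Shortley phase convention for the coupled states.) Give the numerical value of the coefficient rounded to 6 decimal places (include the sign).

-0.816497  (= −√(2/3))

triangle: 1!×0!×1!/3! = 1/6
(j±m)!: 0!×1!×2!×0!×1!×0! = 2
prefactor² = (2J+1)×Δ×N² = 2/3
  k=1: −1/(1!×0!×0!×1!×0!×0!) = -1
Σ = -1  ⇒  CG² = 2/3×(-1)² = 2/3
CG = −√(2/3) = -0.816497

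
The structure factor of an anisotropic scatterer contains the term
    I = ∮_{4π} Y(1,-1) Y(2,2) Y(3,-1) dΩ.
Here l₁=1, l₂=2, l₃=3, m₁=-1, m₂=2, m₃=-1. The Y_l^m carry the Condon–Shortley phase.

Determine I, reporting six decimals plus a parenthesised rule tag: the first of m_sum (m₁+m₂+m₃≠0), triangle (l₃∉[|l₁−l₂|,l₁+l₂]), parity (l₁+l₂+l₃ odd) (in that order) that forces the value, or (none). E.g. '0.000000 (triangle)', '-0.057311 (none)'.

-0.082589 (none)

Rules hold: Σm=0, L=6 even, 1≤3≤3.
N = 3·5·7 = 105
Δ = 0!·2!·4!/7! = 1/105
Racah Σ t=0..0: t=0:+1/4 = 1/4
⇒ 3j(1 2 3; 0 0 0)² = 3/35, sgn -1
Racah Σ t=0..0: t=0:+1/48 = 1/48
⇒ 3j(1 2 3; -1 2 -1)² = 1/105, sgn +1
4πI² = N·(3j₀)²·(3jₘ)² = 3/35
I = -1·√(0.0857143/4π) = -0.08258890
No selection rule forces the value: the integral is nonzero (none).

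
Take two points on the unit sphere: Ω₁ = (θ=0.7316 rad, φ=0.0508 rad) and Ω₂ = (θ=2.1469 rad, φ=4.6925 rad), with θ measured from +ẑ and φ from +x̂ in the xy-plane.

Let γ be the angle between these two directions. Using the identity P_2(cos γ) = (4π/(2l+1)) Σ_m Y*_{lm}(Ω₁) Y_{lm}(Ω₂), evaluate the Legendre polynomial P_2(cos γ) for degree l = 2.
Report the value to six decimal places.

Addition theorem: P_2(cos γ) = (4π/5) Σ_m Y*_{lm}(Ω₁) Y_{lm}(Ω₂), m = −2…2:
  [-2]  conj(Y_{2,-2})(Ω₁) = 0.17151 + 0.01749j ; Y_{2,-2}(Ω₂) = -0.27143 - 0.01080j ; Δ = -0.04636 - 0.00660j
  [-1]  conj(Y_{2,-1})(Ω₁) = 0.38354 + 0.01950j ; Y_{2,-1}(Ω₂) = 0.00702 - 0.35285j ; Δ = 0.00957 - 0.13520j
  [+0]  conj(Y_{2,0})(Ω₁) = 0.20850 + 0.00000j ; Y_{2,0}(Ω₂) = -0.03460 + 0.00000j ; Δ = -0.00721 + 0.00000j
  [+1]  conj(Y_{2,1})(Ω₁) = -0.38354 + 0.01950j ; Y_{2,1}(Ω₂) = -0.00702 - 0.35285j ; Δ = 0.00957 + 0.13520j
  [+2]  conj(Y_{2,2})(Ω₁) = 0.17151 - 0.01749j ; Y_{2,2}(Ω₂) = -0.27143 + 0.01080j ; Δ = -0.04636 + 0.00660j
Σ over m = -0.08079 - 0.00000j; ×(4π/5) → -0.20306 - 0.00000j. Real part: -0.203057

-0.203057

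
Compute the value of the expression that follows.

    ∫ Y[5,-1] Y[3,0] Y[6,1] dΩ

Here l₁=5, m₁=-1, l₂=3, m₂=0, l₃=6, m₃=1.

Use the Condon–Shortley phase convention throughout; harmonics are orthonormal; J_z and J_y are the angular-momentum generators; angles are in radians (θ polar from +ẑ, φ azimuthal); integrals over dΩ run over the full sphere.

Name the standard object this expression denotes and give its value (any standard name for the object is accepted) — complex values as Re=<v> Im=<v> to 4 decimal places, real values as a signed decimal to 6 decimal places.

Gaunt coefficient, -0.123080

This is a Gaunt coefficient — the integral of a triple product of spherical harmonics over the sphere.
m-sum 0 ✓  L=14 even ✓  2≤6≤8 ✓
Π(2lᵢ+1) = 11×7×13 = 1001
triangle coeff Δ(5,3,6) = 1/675675
Σ_t [0,2]: t=0:+1/8640 t=1:−1/2304 t=2:+1/8640 = -7/34560
(3j)²=7/429 [(5 3 6; 0 0 0)], sign=-1
Σ_t [0,2]: t=0:+1/17280 t=1:−1/2880 t=2:+1/6912 = -1/6912
(3j)²=5/429 [(5 3 6; -1 0 1)], sign=+1
⇒ 4πI² = 245/1287
I = (-1)√(245/1287/(4π)) = -0.12308038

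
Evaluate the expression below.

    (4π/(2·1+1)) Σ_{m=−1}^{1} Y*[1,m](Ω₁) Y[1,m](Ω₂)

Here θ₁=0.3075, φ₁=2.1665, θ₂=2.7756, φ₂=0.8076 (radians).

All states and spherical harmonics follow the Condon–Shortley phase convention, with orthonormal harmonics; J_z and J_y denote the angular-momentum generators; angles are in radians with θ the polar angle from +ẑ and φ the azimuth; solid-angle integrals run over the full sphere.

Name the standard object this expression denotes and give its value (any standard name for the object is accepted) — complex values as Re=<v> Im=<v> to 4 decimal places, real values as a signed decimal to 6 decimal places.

Legendre polynomial (addition theorem), -0.867187

This sum is the spherical-harmonic addition theorem: it equals the Legendre polynomial P_l(cos γ) of the angle γ between the two directions.
Addition theorem: P_1(cos γ) = (4π/3) Σ_m Y*_{lm}(Ω₁) Y_{lm}(Ω₂), m = −1…1:
  [-1]  conj(Y_{1,-1})(Ω₁) = -0.058675+0.086561i ; Y_{1,-1}(Ω₂) = +0.085467-0.089349i ; Δ = +0.002719+0.012641i
  [+0]  conj(Y_{1,0})(Ω₁) = +0.465684-0.000000i ; Y_{1,0}(Ω₂) = -0.456242+0.000000i ; Δ = -0.212464+0.000000i
  [+1]  conj(Y_{1,1})(Ω₁) = +0.058675+0.086561i ; Y_{1,1}(Ω₂) = -0.085467-0.089349i ; Δ = +0.002719-0.012641i
Total Σ_m = -0.207026+0.000000i. Multiply by 4.188790: -0.867187+0.000000i. P_1(cos γ) = -0.867187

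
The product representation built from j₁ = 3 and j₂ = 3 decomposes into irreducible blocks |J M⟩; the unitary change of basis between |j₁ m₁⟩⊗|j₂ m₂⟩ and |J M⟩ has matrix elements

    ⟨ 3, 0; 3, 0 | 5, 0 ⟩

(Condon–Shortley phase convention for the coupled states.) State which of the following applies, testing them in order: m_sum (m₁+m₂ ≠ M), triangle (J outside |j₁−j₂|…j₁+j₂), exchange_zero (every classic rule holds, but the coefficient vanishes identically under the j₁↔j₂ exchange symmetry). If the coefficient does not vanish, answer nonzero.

m-sum: m₁+m₂ = 0+0 = 0, M = 0  ✓
triangle: |j₁−j₂| = 0 ≤ J = 5 ≤ j₁+j₂ = 6  ✓
exchange: j₁=j₂ and m₁=m₂, and (−1)^(j₁+j₂−J) = (−1)^1 = −1 forces ⟨j₁m₁;j₂m₂|JM⟩ = −⟨j₂m₂;j₁m₁|JM⟩ = −⟨j₁m₁;j₂m₂|JM⟩ ⇒ the coefficient vanishes identically
Racah sum check: Σ_k collapses to 0 ⇒ CG = 0

exchange_zero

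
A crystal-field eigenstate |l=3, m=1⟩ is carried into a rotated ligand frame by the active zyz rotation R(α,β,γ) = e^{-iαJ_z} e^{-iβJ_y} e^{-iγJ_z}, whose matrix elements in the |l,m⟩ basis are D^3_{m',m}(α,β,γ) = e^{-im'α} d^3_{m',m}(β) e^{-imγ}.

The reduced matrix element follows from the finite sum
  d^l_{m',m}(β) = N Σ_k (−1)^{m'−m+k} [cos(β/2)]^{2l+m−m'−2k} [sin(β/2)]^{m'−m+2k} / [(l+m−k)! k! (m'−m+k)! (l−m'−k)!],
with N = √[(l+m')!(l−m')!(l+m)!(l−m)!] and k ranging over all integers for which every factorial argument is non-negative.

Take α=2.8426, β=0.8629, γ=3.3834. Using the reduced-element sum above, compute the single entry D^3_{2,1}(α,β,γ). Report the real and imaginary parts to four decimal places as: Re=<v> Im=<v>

Split into d^3_{2,1}(β=0.8629) × two z-phases.
c=cos(0.862900/2)=0.908360, s=sin(0.862900/2)=0.418188; N=√[120·1·24·2]=75.894664
k∈{0,1} keeps every argument non-negative
  k=0: (−1)^1·75.8947/(24)·0.9084^5·0.4182^1 = -0.817829
  k=1: (−1)^2·75.8947/(12)·0.9084^3·0.4182^3 = +0.346673
d^3_{2,1}(0.8629) = -0.817829 +0.346673 = -0.471156
D = (+0.826472+0.562979i)·(-0.471156)·(-0.970907+0.239458i) = +0.441585+0.164290i

Re=0.4416 Im=0.1643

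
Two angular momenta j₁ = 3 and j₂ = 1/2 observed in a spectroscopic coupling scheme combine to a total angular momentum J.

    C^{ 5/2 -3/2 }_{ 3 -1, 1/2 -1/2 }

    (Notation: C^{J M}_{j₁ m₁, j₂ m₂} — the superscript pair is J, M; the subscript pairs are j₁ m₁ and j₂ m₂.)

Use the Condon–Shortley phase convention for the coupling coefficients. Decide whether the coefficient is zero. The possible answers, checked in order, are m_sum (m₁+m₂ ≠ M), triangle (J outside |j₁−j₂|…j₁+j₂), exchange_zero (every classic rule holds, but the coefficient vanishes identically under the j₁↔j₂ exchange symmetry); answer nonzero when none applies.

nonzero

m-sum: m₁+m₂ = -1+(-1/2) = -3/2, M = -3/2  ✓
triangle: |j₁−j₂| = 5/2 ≤ J = 5/2 ≤ j₁+j₂ = 7/2  ✓
exchange: j₁≠j₂ or m₁≠m₂ — the exchange symmetry imposes no constraint here
value check: CG = +√(2/7) = +0.534522 ≠ 0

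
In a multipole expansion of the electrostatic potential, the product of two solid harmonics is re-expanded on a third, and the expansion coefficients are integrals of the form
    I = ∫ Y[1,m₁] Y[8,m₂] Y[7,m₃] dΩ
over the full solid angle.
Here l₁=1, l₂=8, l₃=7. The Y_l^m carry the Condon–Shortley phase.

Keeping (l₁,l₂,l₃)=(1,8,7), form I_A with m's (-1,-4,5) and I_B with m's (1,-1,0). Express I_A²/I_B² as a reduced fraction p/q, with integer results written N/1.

l's match ⇒ only the (l;m) 3-j factors differ between A and B.
A: triangle coeff Δ(1,8,7) = 1/2040; Σ_t [2,2]: t=2:+1/1916006400 = 1/1916006400; (3j)²=1/340 [(1 8 7; -1 -4 5)], sign=+1
B: triangle coeff Δ(1,8,7) = 1/2040; Σ_t [0,0]: t=0:+1/50803200 = 1/50803200; (3j)²=3/170 [(1 8 7; 1 -1 0)], sign=-1
I_A²/I_B² = (1/340)/(3/170) = 1/6

1/6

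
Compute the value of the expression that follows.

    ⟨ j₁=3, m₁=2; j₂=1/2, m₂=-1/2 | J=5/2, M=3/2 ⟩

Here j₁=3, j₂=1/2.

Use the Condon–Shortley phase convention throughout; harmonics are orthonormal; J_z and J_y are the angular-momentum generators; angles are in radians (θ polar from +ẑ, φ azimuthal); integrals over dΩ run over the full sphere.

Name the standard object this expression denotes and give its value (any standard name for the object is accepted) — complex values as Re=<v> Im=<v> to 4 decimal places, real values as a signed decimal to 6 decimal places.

This is a Clebsch–Gordan (vector-coupling) coefficient.
triangle: 1!·5!·0!/7! = 120/5040
(j±m)!: 5!·1!·0!·1!·4!·1! = 2880
prefactor² = (2J+1)·Δ·N² = 2880/7
  k=0: +1/(0!·1!·1!·0!·4!·0!) = 1/24
Σ = 1/24  ⇒  CG² = 2880/7·(1/24)² = 5/7
CG = +√(5/7) = +0.845154

Clebsch–Gordan coefficient, +√(5/7) ≈ +0.845154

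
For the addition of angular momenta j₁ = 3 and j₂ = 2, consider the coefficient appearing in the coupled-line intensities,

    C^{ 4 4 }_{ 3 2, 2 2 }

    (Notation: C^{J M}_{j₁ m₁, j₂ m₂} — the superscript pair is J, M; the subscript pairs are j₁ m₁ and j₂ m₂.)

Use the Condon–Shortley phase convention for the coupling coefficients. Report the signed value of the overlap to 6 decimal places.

-0.632456

√[9·1!5!3!/10! · 5!1!4!0!8!0!] = √(207360)
  +(−1)^1/∏(1,0,0,3,5,0)! = -1/720  (running -1/720)
⟨..|..⟩ = √(207360)·(-1/720) = -0.632456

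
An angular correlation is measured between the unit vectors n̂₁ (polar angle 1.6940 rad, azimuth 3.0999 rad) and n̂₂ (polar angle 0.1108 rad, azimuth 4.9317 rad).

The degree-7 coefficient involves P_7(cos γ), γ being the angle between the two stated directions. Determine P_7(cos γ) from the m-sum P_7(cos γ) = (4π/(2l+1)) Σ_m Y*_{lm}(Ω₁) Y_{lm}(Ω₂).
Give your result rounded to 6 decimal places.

Summing Y*_{l m}(θ₁,φ₁)·Y_{l m}(θ₂,φ₂) over m ∈ [−7, 7]; prefactor 4π/(2·7+1) = 0.837758:
  m=-7: Y*=-0.45406 + 0.13641j  Y=-0.00000 - 0.00000j  product 0.00000 - 0.00000j
  m=-6: Y*=-0.21283 + 0.05438j  Y=-0.00000 + 0.00000j  product 0.00000 - 0.00000j
  m=-5: Y*=0.27773 - 0.05875j  Y=0.00006 + 0.00003j  product 0.00002 + 0.00001j
  m=-4: Y*=0.24187 - 0.04071j  Y=0.00069 - 0.00083j  product 0.00013 - 0.00023j
  m=-3: Y*=-0.21843 + 0.02746j  Y=-0.00707 - 0.00915j  product 0.00180 + 0.00180j
  m=-2: Y*=-0.25234 + 0.02109j  Y=-0.07895 + 0.03704j  product 0.01914 - 0.01101j
  m=-1: Y*=0.19460 - 0.00812j  Y=0.09040 + 0.40559j  product 0.02089 + 0.07819j
  m=+0: Y*=0.25510 + 0.00000j  Y=0.91259 + 0.00000j  product 0.23280 + 0.00000j
  m=+1: Y*=-0.19460 - 0.00812j  Y=-0.09040 + 0.40559j  product 0.02089 - 0.07819j
  m=+2: Y*=-0.25234 - 0.02109j  Y=-0.07895 - 0.03704j  product 0.01914 + 0.01101j
  m=+3: Y*=0.21843 + 0.02746j  Y=0.00707 - 0.00915j  product 0.00180 - 0.00180j
  m=+4: Y*=0.24187 + 0.04071j  Y=0.00069 + 0.00083j  product 0.00013 + 0.00023j
  m=+5: Y*=-0.27773 - 0.05875j  Y=-0.00006 + 0.00003j  product 0.00002 - 0.00001j
  m=+6: Y*=-0.21283 - 0.05438j  Y=-0.00000 - 0.00000j  product 0.00000 + 0.00000j
  m=+7: Y*=0.45406 + 0.13641j  Y=0.00000 - 0.00000j  product 0.00000 + 0.00000j
Accumulated sum 0.31675 + 0.00000j; after 4π/(2l+1) scaling, 0.26536 + 0.00000j ⇒ P_7 = 0.265362

0.265362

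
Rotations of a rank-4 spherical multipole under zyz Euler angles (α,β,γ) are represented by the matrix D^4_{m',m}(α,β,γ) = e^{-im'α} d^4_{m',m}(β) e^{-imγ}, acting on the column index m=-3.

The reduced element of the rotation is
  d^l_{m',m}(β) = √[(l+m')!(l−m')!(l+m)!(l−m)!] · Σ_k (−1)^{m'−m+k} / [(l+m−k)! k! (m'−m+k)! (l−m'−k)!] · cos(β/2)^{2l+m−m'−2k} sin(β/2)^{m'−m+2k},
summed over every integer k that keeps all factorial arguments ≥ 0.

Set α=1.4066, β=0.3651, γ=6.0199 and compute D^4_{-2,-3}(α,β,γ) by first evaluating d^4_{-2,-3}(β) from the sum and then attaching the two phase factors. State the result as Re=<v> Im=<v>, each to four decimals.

Re=0.2371 Im=-0.4877

Split into d^4_{-2,-3}(β=0.3651) × two z-phases.
Half-angle: c=0.983384, s=0.181538. N=√(2·720·1·5040)=2693.993318
k∈{0,1} keeps every argument non-negative
  k=0: (−1)^1·2693.9933/(720)·0.9834^7·0.1815^1 = -0.604078
  k=1: (−1)^2·2693.9933/(240)·0.9834^5·0.1815^3 = +0.061759
d^4_{-2,-3}(0.3651) = -0.604078 +0.061759 = -0.542319
Phases: e^{-i·(-2)·1.4066}=-0.946562+0.322522i, e^{-i·(-3)·6.0199}=+0.703948-0.710252i ⇒ D=+0.237133-0.487727i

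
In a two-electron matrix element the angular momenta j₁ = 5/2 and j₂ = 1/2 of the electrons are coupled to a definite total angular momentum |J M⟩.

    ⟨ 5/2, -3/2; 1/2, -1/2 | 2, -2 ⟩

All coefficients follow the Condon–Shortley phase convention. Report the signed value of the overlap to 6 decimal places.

j₁+j₂−J=1  J+j₁−j₂=4  J−j₁+j₂=0  j₁+j₂+J+1=6
(j₁±m₁, j₂±m₂, J±M) = (1,4,0,1,0,4)
P² = 96
sum k=0..0:
  [0] +1/24 = 1/24
S = 1/24
C² = P²·S² = 1/6 ; C = +0.408248

+√(1/6) = +0.408248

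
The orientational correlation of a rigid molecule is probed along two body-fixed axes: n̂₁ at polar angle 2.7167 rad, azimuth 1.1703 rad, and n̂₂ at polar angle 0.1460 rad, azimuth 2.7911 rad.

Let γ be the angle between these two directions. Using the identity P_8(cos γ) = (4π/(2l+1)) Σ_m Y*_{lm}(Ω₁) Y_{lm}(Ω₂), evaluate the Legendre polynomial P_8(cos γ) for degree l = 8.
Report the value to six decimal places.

-0.407982

Summing Y*_{l m}(θ₁,φ₁)·Y_{l m}(θ₂,φ₂) over m ∈ [−8, 8]; prefactor 4π/(2·8+1) = 0.739198:
  [-8]  conj(Y_{8,-8})(Ω₁) = -0.000429+0.000027i ; Y_{8,-8}(Ω₂) = -0.000000+0.000000i ; Δ = +0.000000-0.000000i
  [-7]  conj(Y_{8,-7})(Ω₁) = +0.001260-0.003584i ; Y_{8,-7}(Ω₂) = +0.000002-0.000002i ; Δ = -0.000000-0.000000i
  [-6]  conj(Y_{8,-6})(Ω₁) = +0.015638+0.014239i ; Y_{8,-6}(Ω₂) = -0.000025+0.000042i ; Δ = -0.000001+0.000000i
  [-5]  conj(Y_{8,-5})(Ω₁) = -0.075698+0.034871i ; Y_{8,-5}(Ω₂) = +0.000111-0.000602i ; Δ = +0.000013+0.000049i
  [-4]  conj(Y_{8,-4})(Ω₁) = -0.007373-0.236322i ; Y_{8,-4}(Ω₂) = +0.000963+0.005651i ; Δ = +0.001328-0.000269i
  [-3]  conj(Y_{8,-3})(Ω₁) = +0.430957+0.166809i ; Y_{8,-3}(Ω₂) = -0.019699-0.034459i ; Δ = -0.002741-0.018136i
  [-2]  conj(Y_{8,-2})(Ω₁) = -0.368100+0.379764i ; Y_{8,-2}(Ω₂) = +0.148173+0.125054i ; Δ = -0.102033+0.010238i
  [-1]  conj(Y_{8,-1})(Ω₁) = -0.042939-0.101421i ; Y_{8,-1}(Ω₂) = -0.555873-0.203220i ; Δ = +0.003258+0.065103i
  [+0]  conj(Y_{8,0})(Ω₁) = -0.464112-0.000000i ; Y_{8,0}(Ω₂) = +0.757513+0.000000i ; Δ = -0.351571-0.000000i
  [+1]  conj(Y_{8,1})(Ω₁) = +0.042939-0.101421i ; Y_{8,1}(Ω₂) = +0.555873-0.203220i ; Δ = +0.003258-0.065103i
  [+2]  conj(Y_{8,2})(Ω₁) = -0.368100-0.379764i ; Y_{8,2}(Ω₂) = +0.148173-0.125054i ; Δ = -0.102033-0.010238i
  [+3]  conj(Y_{8,3})(Ω₁) = -0.430957+0.166809i ; Y_{8,3}(Ω₂) = +0.019699-0.034459i ; Δ = -0.002741+0.018136i
  [+4]  conj(Y_{8,4})(Ω₁) = -0.007373+0.236322i ; Y_{8,4}(Ω₂) = +0.000963-0.005651i ; Δ = +0.001328+0.000269i
  [+5]  conj(Y_{8,5})(Ω₁) = +0.075698+0.034871i ; Y_{8,5}(Ω₂) = -0.000111-0.000602i ; Δ = +0.000013-0.000049i
  [+6]  conj(Y_{8,6})(Ω₁) = +0.015638-0.014239i ; Y_{8,6}(Ω₂) = -0.000025-0.000042i ; Δ = -0.000001-0.000000i
  [+7]  conj(Y_{8,7})(Ω₁) = -0.001260-0.003584i ; Y_{8,7}(Ω₂) = -0.000002-0.000002i ; Δ = -0.000000+0.000000i
  [+8]  conj(Y_{8,8})(Ω₁) = -0.000429-0.000027i ; Y_{8,8}(Ω₂) = -0.000000-0.000000i ; Δ = +0.000000+0.000000i
Σ over m = -0.551925-0.000000i; ×(4π/17) → -0.407982-0.000000i. Real part: -0.407982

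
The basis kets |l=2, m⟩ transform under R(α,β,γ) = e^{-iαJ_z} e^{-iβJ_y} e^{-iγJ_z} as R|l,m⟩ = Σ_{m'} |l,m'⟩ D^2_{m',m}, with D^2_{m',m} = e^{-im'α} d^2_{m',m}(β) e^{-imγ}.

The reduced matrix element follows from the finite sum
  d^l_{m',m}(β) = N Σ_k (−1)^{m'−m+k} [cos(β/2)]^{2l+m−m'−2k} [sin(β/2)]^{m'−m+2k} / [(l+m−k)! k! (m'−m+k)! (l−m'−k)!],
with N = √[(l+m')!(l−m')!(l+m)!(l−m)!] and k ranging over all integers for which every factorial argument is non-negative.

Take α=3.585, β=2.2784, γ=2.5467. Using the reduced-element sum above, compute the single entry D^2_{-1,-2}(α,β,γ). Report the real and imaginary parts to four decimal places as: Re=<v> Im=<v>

First d^2_{-1,-2}(β=2.2784), then the phase factors e^{-i(-1)α} and e^{-i(-2)γ}:
Half-angle: c=0.418321, s=0.908299. N=√(1·6·1·24)=12.000000
The bounds max(0,m−m')=0 and min(l+m,l−m')=0 give 1 term
  k=0: (−1)^1·12.0000/(6)·0.4183^3·0.9083^1 = -0.132981
d^2_{-1,-2}(2.2784) = -0.132981
Phases: e^{-i·(-1)·3.5850}=-0.903295-0.429020i, e^{-i·(-2)·2.5467}=+0.371859-0.928289i ⇒ D=+0.097628-0.090292i

Re=0.0976 Im=-0.0903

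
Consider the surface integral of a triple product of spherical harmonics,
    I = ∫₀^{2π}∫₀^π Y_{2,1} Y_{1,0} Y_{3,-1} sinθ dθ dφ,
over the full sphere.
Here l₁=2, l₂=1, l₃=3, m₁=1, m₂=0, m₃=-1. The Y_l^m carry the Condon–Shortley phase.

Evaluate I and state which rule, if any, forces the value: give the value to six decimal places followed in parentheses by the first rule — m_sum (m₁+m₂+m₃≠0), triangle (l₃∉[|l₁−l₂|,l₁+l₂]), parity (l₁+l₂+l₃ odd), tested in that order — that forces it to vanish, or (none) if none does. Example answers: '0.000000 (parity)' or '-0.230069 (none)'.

Checks pass: Σm=0; 6 even; l₃=3∈[1,3].
(2·2+1)(2·1+1)(2·3+1) = 105
Δ: 0! 4! 2! / 7! → 1/105
sum: t=0:+1/4 = 1/4
3j²(2 1 3; 0 0 0) = Δ·Π!·Σ² = 3/35  (sign -1)
sum: t=0:+1/6 = 1/6
3j²(2 1 3; 1 0 -1) = Δ·Π!·Σ² = 8/105  (sign +1)
combine: 4πI² = 105·3/35·8/105 = 24/35
take √, sign -1: I = -0.23359668
No selection rule forces the value: the integral is nonzero (none).

-0.233597 (none)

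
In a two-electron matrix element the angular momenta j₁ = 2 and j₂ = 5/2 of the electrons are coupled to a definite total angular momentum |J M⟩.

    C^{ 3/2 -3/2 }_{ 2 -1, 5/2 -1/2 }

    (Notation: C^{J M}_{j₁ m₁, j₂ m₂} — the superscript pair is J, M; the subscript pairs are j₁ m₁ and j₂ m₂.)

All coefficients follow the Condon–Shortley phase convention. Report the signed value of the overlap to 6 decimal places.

+0.507093

triangle: 3!·1!·2!/7! = 12/5040
(j±m)!: 1!·3!·2!·3!·0!·3! = 432
prefactor² = (2J+1)·Δ·N² = 144/35
  k=2: +1/(2!·1!·1!·0!·0!·2!) = 1/4
Σ = 1/4  ⇒  CG² = 144/35·(1/4)² = 9/35
CG = +√(9/35) = +0.507093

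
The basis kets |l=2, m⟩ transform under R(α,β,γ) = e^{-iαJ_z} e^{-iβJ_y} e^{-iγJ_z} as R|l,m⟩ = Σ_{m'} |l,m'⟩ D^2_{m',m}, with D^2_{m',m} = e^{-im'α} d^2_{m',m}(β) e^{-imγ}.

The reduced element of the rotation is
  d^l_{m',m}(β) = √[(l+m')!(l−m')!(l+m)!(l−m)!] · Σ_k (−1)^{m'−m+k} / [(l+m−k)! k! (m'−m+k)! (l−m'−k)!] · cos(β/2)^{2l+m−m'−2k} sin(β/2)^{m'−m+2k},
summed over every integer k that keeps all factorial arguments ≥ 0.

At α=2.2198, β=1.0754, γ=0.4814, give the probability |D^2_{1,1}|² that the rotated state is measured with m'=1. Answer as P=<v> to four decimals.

D^2_{1,1}(2.2198,1.0754,0.4814) = e^{-i·1·2.2198}·d^2_{1,1}(1.0754)·e^{-i·1·0.4814}. Compute d first:
Half-angle: c=0.858889, s=0.512162. N=√(6·1·6·1)=6.000000
Admissible k: 0..1 (factorial args all ≥0)
  k=0: (−1)^0·6.0000/(6)·0.8589^4·0.5122^0 = +0.544187
  k=1: (−1)^1·6.0000/(2)·0.8589^2·0.5122^2 = -0.580510
d^2_{1,1}(1.0754) = +0.544187 -0.580510 = -0.036323
|D^2_{1,1}|² = |d^2_{1,1}(β)|² = (-0.036323)² = 0.001319 (the z-rotation phases have unit modulus)

P=0.0013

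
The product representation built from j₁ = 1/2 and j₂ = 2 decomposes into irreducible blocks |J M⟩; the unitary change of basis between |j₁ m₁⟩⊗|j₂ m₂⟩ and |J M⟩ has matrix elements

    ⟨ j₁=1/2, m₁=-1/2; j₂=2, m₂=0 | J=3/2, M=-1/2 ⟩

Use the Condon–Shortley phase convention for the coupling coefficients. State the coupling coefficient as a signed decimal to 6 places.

j₁+j₂−J=1  J+j₁−j₂=0  J−j₁+j₂=3  j₁+j₂+J+1=5
(j₁±m₁, j₂±m₂, J±M) = (0,1,2,2,1,2)
P² = 8/5
sum k=1..1:
  [1] −1/2 = -1/2
S = -1/2
C² = P²·S² = 2/5 ; C = -0.632456

−√(2/5) = -0.632456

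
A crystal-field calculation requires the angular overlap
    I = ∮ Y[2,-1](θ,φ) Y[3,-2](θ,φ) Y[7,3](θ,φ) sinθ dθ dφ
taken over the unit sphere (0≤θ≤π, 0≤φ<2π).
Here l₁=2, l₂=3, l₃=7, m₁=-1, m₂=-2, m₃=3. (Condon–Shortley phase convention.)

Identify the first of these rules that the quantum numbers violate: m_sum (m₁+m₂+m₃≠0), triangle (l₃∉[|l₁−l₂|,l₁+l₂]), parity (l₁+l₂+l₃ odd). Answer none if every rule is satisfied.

azimuthal sum: -1 − 2 + 3 = 0  ✓
l₃ must lie in [1,5]; have l₃=7  ✗
L = 2 + 3 + 7 = 12 (even)

triangle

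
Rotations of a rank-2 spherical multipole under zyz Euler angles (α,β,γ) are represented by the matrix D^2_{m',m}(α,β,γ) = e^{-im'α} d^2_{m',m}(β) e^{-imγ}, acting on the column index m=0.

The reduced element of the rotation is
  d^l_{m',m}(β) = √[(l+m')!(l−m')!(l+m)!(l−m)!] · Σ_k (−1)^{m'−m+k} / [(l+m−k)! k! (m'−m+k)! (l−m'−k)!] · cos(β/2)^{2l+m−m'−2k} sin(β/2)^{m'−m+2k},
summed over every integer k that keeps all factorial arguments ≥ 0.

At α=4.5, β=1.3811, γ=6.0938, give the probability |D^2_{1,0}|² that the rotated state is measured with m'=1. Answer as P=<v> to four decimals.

Split into d^2_{1,0}(β=1.3811) × two z-phases.
c=cos(1.381100/2)=0.770896, s=sin(1.381100/2)=0.636961; N=√[6·1·2·2]=4.898979
The bounds max(0,m−m')=0 and min(l+m,l−m')=1 give 2 terms
  k=0: (−1)^1·4.8990/(2)·0.7709^3·0.6370^1 = -0.714785
  k=1: (−1)^2·4.8990/(2)·0.7709^1·0.6370^3 = +0.487989
d^2_{1,0}(1.3811) = -0.714785 +0.487989 = -0.226796
|D^2_{1,0}|² = |d^2_{1,0}(β)|² = (-0.226796)² = 0.051436 (the z-rotation phases have unit modulus)

P=0.0514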